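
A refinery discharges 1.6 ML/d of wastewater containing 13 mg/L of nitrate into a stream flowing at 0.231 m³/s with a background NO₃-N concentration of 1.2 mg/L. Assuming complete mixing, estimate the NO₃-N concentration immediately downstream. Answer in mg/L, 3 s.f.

1.6 ML/d = 0.01852 m³/s.
Flow-weighted mixing gives C = (0.01852·13 + 0.231·1.2) / (0.01852 + 0.231) = 0.5179/0.2495 = 2.076 mg/L.

2.08 mg/L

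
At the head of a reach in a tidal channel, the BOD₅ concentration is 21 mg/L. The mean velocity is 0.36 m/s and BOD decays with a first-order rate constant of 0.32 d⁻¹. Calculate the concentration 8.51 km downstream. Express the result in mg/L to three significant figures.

19.2 mg/L

Travel time t = 8.51 km / 0.36 m/s = 8510/0.36 = 2.364e+04 s = 0.2736 d.
First-order decay: C = 21·exp(−0.32·0.2736) = 21·0.9162 = 19.24 mg/L.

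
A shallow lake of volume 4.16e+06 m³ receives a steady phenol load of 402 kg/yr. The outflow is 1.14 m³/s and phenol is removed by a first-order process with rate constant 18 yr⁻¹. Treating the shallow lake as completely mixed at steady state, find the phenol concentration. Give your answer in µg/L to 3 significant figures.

3.63 µg/L

Outflow Q = 1.14 m³/s × 3.156e+07 s/yr = 3.598e+07 m³/yr.
Steady-state CSTR mass balance: W = Q·C + k·V·C, so C = W/(Q + kV).
Q + kV = 3.598e+07 + 18·4.16e+06 = 1.109e+08 m³/yr.
C = 402/1.109e+08 = 3.626e-06 kg/m³ = 0.003626 mg/L = 3.626 µg/L.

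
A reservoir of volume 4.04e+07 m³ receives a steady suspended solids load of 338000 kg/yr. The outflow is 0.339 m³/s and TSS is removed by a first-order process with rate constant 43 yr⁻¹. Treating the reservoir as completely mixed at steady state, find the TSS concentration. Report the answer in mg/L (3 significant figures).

Outflow Q = 0.339 m³/s × 3.156e+07 s/yr = 1.07e+07 m³/yr.
Steady-state CSTR mass balance: W = Q·C + k·V·C, so C = W/(Q + kV).
Q + kV = 1.07e+07 + 43·4.04e+07 = 1.748e+09 m³/yr.
C = 338000/1.748e+09 = 0.0001934 kg/m³ = 0.1934 mg/L.

0.193 mg/L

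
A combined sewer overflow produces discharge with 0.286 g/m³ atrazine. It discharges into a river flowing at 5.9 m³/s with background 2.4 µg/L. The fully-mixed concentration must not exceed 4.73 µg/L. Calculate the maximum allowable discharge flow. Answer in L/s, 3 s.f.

2.4 µg/L = 0.0024 mg/L.
4.73 µg/L = 0.00473 mg/L.
Mass balance at complete mixing: C_std·(Q_w + Q_r) = Q_w·C_e + Q_r·C_b.
Rearranging, Q_w = Q_r·(C_std − C_b)/(C_e − C_std) = 5.9·(0.00473 − 0.0024) / (0.286 − 0.00473) = 0.04887 m³/s.
= 48.87 L/s.

48.9 L/s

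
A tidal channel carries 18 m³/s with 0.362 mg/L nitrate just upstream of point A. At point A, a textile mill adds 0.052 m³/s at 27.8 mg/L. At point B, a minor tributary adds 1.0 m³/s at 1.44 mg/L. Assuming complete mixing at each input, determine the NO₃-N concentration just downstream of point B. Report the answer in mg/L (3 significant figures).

After input A: C = (18·0.362 + 0.052·27.8) / 18.05 = 0.441 mg/L.
After input B: C = (18.05·0.441 + 1·1.44) / 19.05 = 0.4935 mg/L.

0.493 mg/L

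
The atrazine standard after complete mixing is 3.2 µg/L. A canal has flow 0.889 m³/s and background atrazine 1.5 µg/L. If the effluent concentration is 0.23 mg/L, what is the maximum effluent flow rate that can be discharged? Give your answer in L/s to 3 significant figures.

1.5 µg/L = 0.0015 mg/L.
3.2 µg/L = 0.0032 mg/L.
Mass balance at complete mixing: C_std·(Q_w + Q_r) = Q_w·C_e + Q_r·C_b.
Rearranging, Q_w = Q_r·(C_std − C_b)/(C_e − C_std) = 0.889·(0.0032 − 0.0015) / (0.23 − 0.0032) = 0.006664 m³/s.
= 6.664 L/s.

6.66 L/s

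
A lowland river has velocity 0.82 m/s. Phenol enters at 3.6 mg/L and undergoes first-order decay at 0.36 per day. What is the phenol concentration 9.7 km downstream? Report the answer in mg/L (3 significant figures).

3.43 mg/L

Travel time t = 9.7 km / 0.82 m/s = 9700/0.82 = 1.183e+04 s = 0.1369 d.
First-order decay: C = 3.6·exp(−0.36·0.1369) = 3.6·0.9519 = 3.427 mg/L.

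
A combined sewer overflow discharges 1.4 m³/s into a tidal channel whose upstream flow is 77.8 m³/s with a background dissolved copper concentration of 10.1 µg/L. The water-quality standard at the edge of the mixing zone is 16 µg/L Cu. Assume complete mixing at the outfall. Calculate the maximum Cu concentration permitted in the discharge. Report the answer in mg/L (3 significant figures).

0.344 mg/L

10.1 µg/L = 0.0101 mg/L.
16 µg/L = 0.016 mg/L.
Mass balance: 0.016·79.2 = 1.4·Cₑ + 77.8·0.0101.
Cₑ = (1.267 − 0.7858) / 1.4 = 0.3439 mg/L.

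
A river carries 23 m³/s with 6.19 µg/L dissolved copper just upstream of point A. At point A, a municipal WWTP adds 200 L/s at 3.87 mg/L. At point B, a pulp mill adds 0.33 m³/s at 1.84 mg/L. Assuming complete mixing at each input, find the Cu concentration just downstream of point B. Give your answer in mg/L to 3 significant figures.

0.0648 mg/L

6.19 µg/L = 0.00619 mg/L.
200 L/s = 0.2 m³/s.
After input A: C = (23·0.00619 + 0.2·3.87) / 23.2 = 0.0395 mg/L.
After input B: C = (23.2·0.0395 + 0.33·1.84) / 23.53 = 0.06475 mg/L.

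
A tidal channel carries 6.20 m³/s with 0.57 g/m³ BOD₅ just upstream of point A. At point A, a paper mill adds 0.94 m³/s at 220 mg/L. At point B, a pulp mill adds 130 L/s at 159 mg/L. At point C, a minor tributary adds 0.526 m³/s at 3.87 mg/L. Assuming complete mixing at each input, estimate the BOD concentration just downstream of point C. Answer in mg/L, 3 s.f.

29.9 mg/L

After input A: C = (6.2·0.57 + 0.94·220) / 7.14 = 29.46 mg/L.
130 L/s = 0.13 m³/s.
After input B: C = (7.14·29.46 + 0.13·159) / 7.27 = 31.77 mg/L.
After input C: C = (7.27·31.77 + 0.526·3.87) / 7.796 = 29.89 mg/L.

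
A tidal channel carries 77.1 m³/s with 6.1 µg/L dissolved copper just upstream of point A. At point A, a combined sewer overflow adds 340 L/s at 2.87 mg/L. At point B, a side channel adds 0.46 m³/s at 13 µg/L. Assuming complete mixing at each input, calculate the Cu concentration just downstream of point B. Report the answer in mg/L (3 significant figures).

6.1 µg/L = 0.0061 mg/L.
340 L/s = 0.34 m³/s.
After input A: C = (77.1·0.0061 + 0.34·2.87) / 77.44 = 0.01867 mg/L.
13 µg/L = 0.013 mg/L.
After input B: C = (77.44·0.01867 + 0.46·0.013) / 77.9 = 0.01864 mg/L.

0.0186 mg/L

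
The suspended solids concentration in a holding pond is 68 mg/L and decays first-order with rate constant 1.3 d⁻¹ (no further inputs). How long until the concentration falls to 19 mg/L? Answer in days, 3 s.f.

0.981 d

t = ln(C₀/C)/k = ln(68/19)/1.3 = 1.275/1.3 = 0.9808 d.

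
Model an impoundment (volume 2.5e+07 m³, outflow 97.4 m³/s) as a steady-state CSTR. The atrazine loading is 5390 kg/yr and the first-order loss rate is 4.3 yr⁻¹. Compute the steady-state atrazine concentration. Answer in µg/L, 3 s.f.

Outflow Q = 97.4 m³/s × 3.156e+07 s/yr = 3.074e+09 m³/yr.
Steady-state CSTR mass balance: W = Q·C + k·V·C, so C = W/(Q + kV).
Q + kV = 3.074e+09 + 4.3·2.5e+07 = 3.181e+09 m³/yr.
C = 5390/3.181e+09 = 1.694e-06 kg/m³ = 0.001694 mg/L = 1.694 µg/L.

1.69 µg/L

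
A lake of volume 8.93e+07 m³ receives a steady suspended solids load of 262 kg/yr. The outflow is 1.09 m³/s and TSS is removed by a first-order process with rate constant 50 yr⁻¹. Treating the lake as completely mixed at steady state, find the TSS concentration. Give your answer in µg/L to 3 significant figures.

0.0582 µg/L

Outflow Q = 1.09 m³/s × 3.156e+07 s/yr = 3.44e+07 m³/yr.
Steady-state CSTR mass balance: W = Q·C + k·V·C, so C = W/(Q + kV).
Q + kV = 3.44e+07 + 50·8.93e+07 = 4.499e+09 m³/yr.
C = 262/4.499e+09 = 5.823e-08 kg/m³ = 5.823e-05 mg/L = 0.05823 µg/L.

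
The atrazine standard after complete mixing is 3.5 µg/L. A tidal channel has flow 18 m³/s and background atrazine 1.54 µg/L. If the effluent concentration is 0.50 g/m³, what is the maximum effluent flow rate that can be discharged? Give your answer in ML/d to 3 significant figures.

1.54 µg/L = 0.00154 mg/L.
3.5 µg/L = 0.0035 mg/L.
Mass balance at complete mixing: C_std·(Q_w + Q_r) = Q_w·C_e + Q_r·C_b.
Rearranging, Q_w = Q_r·(C_std − C_b)/(C_e − C_std) = 18·(0.0035 − 0.00154) / (0.5 − 0.0035) = 0.07106 m³/s.
= 6.139 ML/d.

6.14 ML/d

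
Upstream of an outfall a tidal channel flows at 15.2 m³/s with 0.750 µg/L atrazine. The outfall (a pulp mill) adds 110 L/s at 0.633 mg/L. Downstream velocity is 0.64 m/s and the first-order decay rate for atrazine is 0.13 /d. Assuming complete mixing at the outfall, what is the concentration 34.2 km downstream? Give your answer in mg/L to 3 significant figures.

110 L/s = 0.11 m³/s.
0.750 µg/L = 0.00075 mg/L.
After complete mixing, C₀ = (0.11·0.633 + 15.2·0.00075) / 15.31 = 0.005293 mg/L.
Travel time t = 3.42e+04 m / 0.64 m/s = 5.344e+04 s = 0.6185 d.
C = 0.005293·exp(−0.13·0.6185) = 0.005293·0.9227 = 0.004884 mg/L.

0.00488 mg/L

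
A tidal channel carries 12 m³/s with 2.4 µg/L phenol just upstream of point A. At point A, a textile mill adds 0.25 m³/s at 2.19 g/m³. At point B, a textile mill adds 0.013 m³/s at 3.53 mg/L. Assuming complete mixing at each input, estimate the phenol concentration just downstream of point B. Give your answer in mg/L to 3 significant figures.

0.0507 mg/L

2.4 µg/L = 0.0024 mg/L.
After input A: C = (12·0.0024 + 0.25·2.19) / 12.25 = 0.04704 mg/L.
After input B: C = (12.25·0.04704 + 0.013·3.53) / 12.26 = 0.05074 mg/L.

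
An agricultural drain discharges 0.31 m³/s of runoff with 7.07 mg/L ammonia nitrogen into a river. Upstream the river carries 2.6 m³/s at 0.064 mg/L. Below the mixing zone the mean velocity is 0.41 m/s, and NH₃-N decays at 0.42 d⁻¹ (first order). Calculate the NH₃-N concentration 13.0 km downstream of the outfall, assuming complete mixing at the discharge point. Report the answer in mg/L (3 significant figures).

0.695 mg/L

After complete mixing, C₀ = (0.31·7.07 + 2.6·0.064) / 2.91 = 0.8103 mg/L.
Travel time t = 1.3e+04 m / 0.41 m/s = 3.171e+04 s = 0.367 d.
C = 0.8103·exp(−0.42·0.367) = 0.8103·0.8572 = 0.6946 mg/L.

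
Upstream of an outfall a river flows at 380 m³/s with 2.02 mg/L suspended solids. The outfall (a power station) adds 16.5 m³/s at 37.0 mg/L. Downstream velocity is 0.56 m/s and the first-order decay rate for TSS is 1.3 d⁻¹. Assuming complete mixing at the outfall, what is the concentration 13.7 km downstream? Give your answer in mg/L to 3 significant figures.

After complete mixing, C₀ = (16.5·37 + 380·2.02) / 396.5 = 3.476 mg/L.
Travel time t = 1.37e+04 m / 0.56 m/s = 2.446e+04 s = 0.2832 d.
C = 3.476·exp(−1.3·0.2832) = 3.476·0.6921 = 2.405 mg/L.

2.41 mg/L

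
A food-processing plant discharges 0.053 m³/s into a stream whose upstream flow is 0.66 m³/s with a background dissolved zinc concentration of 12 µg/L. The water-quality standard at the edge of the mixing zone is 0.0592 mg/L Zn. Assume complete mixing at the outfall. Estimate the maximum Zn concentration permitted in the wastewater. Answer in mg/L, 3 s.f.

0.647 mg/L

12 µg/L = 0.012 mg/L.
Mass balance: 0.0592·0.713 = 0.053·Cₑ + 0.66·0.012.
Cₑ = (0.04221 − 0.00792) / 0.053 = 0.647 mg/L.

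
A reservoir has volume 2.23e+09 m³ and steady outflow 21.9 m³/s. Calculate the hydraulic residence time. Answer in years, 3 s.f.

Q = 21.9 m³/s × 3.156e+07 s/yr = 6.911e+08 m³/yr.
Hydraulic residence time τ = V/Q = 2.23e+09/6.911e+08 = 3.227 yr.

3.23 yr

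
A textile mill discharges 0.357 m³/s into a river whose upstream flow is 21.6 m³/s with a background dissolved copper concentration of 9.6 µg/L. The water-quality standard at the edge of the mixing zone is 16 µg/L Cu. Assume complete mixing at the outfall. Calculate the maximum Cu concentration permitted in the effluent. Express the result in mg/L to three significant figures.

0.403 mg/L

9.6 µg/L = 0.0096 mg/L.
16 µg/L = 0.016 mg/L.
Mass balance: 0.016·21.96 = 0.357·Cₑ + 21.6·0.0096.
Cₑ = (0.3513 − 0.2074) / 0.357 = 0.4032 mg/L.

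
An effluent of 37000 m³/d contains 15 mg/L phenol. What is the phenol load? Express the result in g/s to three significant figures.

6.42 g/s

37000 m³/d = 0.4282 m³/s.
Mass flux = Q·C = 0.4282 m³/s × 15 g/m³ = 6.424 g/s.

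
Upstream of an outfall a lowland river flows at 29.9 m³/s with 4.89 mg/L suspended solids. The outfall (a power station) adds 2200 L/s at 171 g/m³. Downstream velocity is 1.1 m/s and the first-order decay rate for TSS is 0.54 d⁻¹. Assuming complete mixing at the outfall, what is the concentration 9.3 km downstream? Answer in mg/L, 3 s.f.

2200 L/s = 2.2 m³/s.
After complete mixing, C₀ = (2.2·171 + 29.9·4.89) / 32.1 = 16.27 mg/L.
Travel time t = 9300 m / 1.1 m/s = 8455 s = 0.09785 d.
C = 16.27·exp(−0.54·0.09785) = 16.27·0.9485 = 15.44 mg/L.

15.4 mg/L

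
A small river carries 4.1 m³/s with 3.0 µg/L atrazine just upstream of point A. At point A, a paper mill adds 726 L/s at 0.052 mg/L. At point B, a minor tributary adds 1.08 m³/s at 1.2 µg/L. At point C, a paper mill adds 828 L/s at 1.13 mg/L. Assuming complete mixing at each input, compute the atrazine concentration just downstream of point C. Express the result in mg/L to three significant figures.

3.0 µg/L = 0.003 mg/L.
726 L/s = 0.726 m³/s.
After input A: C = (4.1·0.003 + 0.726·0.052) / 4.826 = 0.01037 mg/L.
1.2 µg/L = 0.0012 mg/L.
After input B: C = (4.826·0.01037 + 1.08·0.0012) / 5.906 = 0.008694 mg/L.
828 L/s = 0.828 m³/s.
After input C: C = (5.906·0.008694 + 0.828·1.13) / 6.734 = 0.1466 mg/L.

0.147 mg/L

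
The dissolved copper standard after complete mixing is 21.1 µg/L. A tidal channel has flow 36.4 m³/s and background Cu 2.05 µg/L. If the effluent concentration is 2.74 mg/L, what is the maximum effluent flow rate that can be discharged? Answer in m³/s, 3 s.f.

0.255 m³/s

2.05 µg/L = 0.00205 mg/L.
21.1 µg/L = 0.0211 mg/L.
Mass balance at complete mixing: C_std·(Q_w + Q_r) = Q_w·C_e + Q_r·C_b.
Rearranging, Q_w = Q_r·(C_std − C_b)/(C_e − C_std) = 36.4·(0.0211 − 0.00205) / (2.74 − 0.0211) = 0.255 m³/s.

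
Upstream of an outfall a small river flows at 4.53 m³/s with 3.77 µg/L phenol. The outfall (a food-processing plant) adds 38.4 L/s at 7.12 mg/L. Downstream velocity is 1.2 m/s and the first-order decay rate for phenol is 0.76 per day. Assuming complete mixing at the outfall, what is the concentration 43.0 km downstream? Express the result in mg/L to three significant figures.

0.0464 mg/L

38.4 L/s = 0.0384 m³/s.
3.77 µg/L = 0.00377 mg/L.
After complete mixing, C₀ = (0.0384·7.12 + 4.53·0.00377) / 4.568 = 0.06359 mg/L.
Travel time t = 4.3e+04 m / 1.2 m/s = 3.583e+04 s = 0.4147 d.
C = 0.06359·exp(−0.76·0.4147) = 0.06359·0.7296 = 0.0464 mg/L.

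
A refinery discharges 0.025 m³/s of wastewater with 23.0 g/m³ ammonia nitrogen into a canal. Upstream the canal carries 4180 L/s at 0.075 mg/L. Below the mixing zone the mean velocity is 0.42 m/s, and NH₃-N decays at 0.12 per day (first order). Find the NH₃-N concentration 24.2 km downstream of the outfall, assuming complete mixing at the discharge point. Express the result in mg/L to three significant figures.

0.195 mg/L

4180 L/s = 4.18 m³/s.
After complete mixing, C₀ = (0.025·23 + 4.18·0.075) / 4.205 = 0.2113 mg/L.
Travel time t = 2.42e+04 m / 0.42 m/s = 5.762e+04 s = 0.6669 d.
C = 0.2113·exp(−0.12·0.6669) = 0.2113·0.9231 = 0.195 mg/L.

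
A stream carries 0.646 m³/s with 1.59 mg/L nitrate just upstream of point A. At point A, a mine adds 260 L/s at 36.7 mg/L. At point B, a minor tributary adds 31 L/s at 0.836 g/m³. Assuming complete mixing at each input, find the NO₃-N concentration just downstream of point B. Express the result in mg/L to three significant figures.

11.3 mg/L

260 L/s = 0.26 m³/s.
After input A: C = (0.646·1.59 + 0.26·36.7) / 0.906 = 11.67 mg/L.
31 L/s = 0.031 m³/s.
After input B: C = (0.906·11.67 + 0.031·0.836) / 0.937 = 11.31 mg/L.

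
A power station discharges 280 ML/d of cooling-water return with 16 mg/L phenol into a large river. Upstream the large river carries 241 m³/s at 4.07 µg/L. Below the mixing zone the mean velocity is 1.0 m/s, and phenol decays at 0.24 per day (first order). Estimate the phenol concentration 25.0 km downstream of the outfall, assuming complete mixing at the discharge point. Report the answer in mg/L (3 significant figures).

0.202 mg/L

280 ML/d = 3.241 m³/s.
4.07 µg/L = 0.00407 mg/L.
After complete mixing, C₀ = (3.241·16 + 241·0.00407) / 244.2 = 0.2163 mg/L.
Travel time t = 2.5e+04 m / 1.0 m/s = 2.5e+04 s = 0.2894 d.
C = 0.2163·exp(−0.24·0.2894) = 0.2163·0.9329 = 0.2018 mg/L.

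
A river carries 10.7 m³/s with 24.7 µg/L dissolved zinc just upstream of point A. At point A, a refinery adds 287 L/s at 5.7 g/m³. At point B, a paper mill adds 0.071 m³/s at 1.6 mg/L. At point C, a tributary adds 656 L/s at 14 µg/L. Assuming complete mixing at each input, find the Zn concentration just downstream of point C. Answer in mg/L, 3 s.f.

24.7 µg/L = 0.0247 mg/L.
287 L/s = 0.287 m³/s.
After input A: C = (10.7·0.0247 + 0.287·5.7) / 10.99 = 0.1729 mg/L.
After input B: C = (10.99·0.1729 + 0.071·1.6) / 11.06 = 0.1821 mg/L.
656 L/s = 0.656 m³/s.
14 µg/L = 0.014 mg/L.
After input C: C = (11.06·0.1821 + 0.656·0.014) / 11.71 = 0.1727 mg/L.

0.173 mg/L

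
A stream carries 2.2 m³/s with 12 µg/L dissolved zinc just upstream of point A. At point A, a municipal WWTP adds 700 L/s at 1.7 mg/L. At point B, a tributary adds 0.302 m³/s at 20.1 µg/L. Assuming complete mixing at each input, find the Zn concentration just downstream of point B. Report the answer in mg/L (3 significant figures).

12 µg/L = 0.012 mg/L.
700 L/s = 0.7 m³/s.
After input A: C = (2.2·0.012 + 0.7·1.7) / 2.9 = 0.4194 mg/L.
20.1 µg/L = 0.0201 mg/L.
After input B: C = (2.9·0.4194 + 0.302·0.0201) / 3.202 = 0.3818 mg/L.

0.382 mg/L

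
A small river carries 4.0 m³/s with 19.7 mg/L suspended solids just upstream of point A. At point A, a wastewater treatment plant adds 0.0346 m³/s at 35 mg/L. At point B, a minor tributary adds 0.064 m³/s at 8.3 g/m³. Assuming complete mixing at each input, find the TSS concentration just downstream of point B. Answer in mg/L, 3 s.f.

19.7 mg/L

After input A: C = (4·19.7 + 0.0346·35) / 4.035 = 19.83 mg/L.
After input B: C = (4.035·19.83 + 0.064·8.3) / 4.099 = 19.65 mg/L.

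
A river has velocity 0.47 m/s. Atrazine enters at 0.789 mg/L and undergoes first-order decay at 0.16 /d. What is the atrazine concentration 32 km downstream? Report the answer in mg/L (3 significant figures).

Travel time t = 32 km / 0.47 m/s = 3.2e+04/0.47 = 6.809e+04 s = 0.788 d.
First-order decay: C = 0.789·exp(−0.16·0.788) = 0.789·0.8815 = 0.6955 mg/L.

0.696 mg/L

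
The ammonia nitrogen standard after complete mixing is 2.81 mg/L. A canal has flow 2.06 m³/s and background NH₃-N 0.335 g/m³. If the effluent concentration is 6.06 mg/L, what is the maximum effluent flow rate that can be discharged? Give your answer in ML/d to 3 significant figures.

Mass balance at complete mixing: C_std·(Q_w + Q_r) = Q_w·C_e + Q_r·C_b.
Rearranging, Q_w = Q_r·(C_std − C_b)/(C_e − C_std) = 2.06·(2.81 − 0.335) / (6.06 − 2.81) = 1.569 m³/s.
= 135.5 ML/d.

136 ML/d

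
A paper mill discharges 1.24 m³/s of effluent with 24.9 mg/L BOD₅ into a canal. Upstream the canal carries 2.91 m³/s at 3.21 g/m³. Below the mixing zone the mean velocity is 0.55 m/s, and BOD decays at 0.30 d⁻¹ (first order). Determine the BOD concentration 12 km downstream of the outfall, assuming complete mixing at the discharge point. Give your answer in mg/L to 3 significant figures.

After complete mixing, C₀ = (1.24·24.9 + 2.91·3.21) / 4.15 = 9.691 mg/L.
Travel time t = 1.2e+04 m / 0.55 m/s = 2.182e+04 s = 0.2525 d.
C = 9.691·exp(−0.30·0.2525) = 9.691·0.927 = 8.984 mg/L.

8.98 mg/L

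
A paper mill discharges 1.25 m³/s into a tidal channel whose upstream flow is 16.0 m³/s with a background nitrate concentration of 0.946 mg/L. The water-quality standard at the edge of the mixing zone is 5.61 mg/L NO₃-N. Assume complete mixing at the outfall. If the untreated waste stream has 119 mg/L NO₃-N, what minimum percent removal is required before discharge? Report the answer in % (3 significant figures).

Mass balance: 5.61·17.25 = 1.25·Cₑ + 16·0.946.
Cₑ = (96.77 − 15.14) / 1.25 = 65.31 mg/L.
Required removal = 1 − 65.31/119 = 45.12 %.

45.1 %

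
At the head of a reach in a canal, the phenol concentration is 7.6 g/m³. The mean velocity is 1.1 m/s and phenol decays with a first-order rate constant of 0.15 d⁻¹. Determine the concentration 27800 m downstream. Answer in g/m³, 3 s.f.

7.27 g/m³

Travel time t = 27800 m / 1.1 m/s = 2.78e+04/1.1 = 2.527e+04 s = 0.2925 d.
First-order decay: C = 7.6·exp(−0.15·0.2925) = 7.6·0.9571 = 7.274 g/m³.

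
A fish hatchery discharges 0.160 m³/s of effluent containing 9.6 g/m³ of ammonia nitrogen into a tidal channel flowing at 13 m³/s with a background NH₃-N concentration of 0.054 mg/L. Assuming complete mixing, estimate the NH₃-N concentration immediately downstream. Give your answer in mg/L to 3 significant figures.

0.170 mg/L

By mass balance at complete mixing, C = (0.16·9.6 + 13·0.054) / (0.16 + 13) = 2.238/13.16 = 0.1701 mg/L.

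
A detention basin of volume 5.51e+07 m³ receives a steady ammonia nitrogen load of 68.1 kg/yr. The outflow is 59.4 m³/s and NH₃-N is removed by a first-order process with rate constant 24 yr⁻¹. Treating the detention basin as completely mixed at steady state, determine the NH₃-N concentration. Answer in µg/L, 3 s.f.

Outflow Q = 59.4 m³/s × 3.156e+07 s/yr = 1.875e+09 m³/yr.
Steady-state CSTR mass balance: W = Q·C + k·V·C, so C = W/(Q + kV).
Q + kV = 1.875e+09 + 24·5.51e+07 = 3.197e+09 m³/yr.
C = 68.1/3.197e+09 = 2.13e-08 kg/m³ = 2.13e-05 mg/L = 0.0213 µg/L.

0.0213 µg/L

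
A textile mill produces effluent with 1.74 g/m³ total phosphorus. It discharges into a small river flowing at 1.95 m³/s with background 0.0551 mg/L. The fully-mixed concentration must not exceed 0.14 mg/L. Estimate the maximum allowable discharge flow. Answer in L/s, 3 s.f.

Mass balance at complete mixing: C_std·(Q_w + Q_r) = Q_w·C_e + Q_r·C_b.
Rearranging, Q_w = Q_r·(C_std − C_b)/(C_e − C_std) = 1.95·(0.14 − 0.0551) / (1.74 − 0.14) = 0.1035 m³/s.
= 103.5 L/s.

103 L/s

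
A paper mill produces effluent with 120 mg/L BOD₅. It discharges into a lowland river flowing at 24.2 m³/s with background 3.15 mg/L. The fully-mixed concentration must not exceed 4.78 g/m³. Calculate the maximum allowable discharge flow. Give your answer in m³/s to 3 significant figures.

Mass balance at complete mixing: C_std·(Q_w + Q_r) = Q_w·C_e + Q_r·C_b.
Rearranging, Q_w = Q_r·(C_std − C_b)/(C_e − C_std) = 24.2·(4.78 − 3.15) / (120 − 4.78) = 0.3424 m³/s.

0.342 m³/s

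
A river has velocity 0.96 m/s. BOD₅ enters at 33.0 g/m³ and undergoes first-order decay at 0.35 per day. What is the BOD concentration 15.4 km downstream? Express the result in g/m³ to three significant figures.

Travel time t = 15.4 km / 0.96 m/s = 1.54e+04/0.96 = 1.604e+04 s = 0.1857 d.
First-order decay: C = 33.0·exp(−0.35·0.1857) = 33.0·0.9371 = 30.92 g/m³.

30.9 g/m³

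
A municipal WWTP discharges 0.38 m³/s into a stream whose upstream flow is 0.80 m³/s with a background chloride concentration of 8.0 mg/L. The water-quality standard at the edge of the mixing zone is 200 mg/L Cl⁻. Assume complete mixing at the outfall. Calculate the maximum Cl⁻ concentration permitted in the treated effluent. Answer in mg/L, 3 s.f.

604 mg/L

Mass balance: 200·1.18 = 0.38·Cₑ + 0.8·8.
Cₑ = (236 − 6.4) / 0.38 = 604.2 mg/L.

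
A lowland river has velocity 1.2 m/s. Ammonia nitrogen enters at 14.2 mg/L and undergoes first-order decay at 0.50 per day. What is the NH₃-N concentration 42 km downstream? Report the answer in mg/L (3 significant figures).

11.6 mg/L

Travel time t = 42 km / 1.2 m/s = 4.2e+04/1.2 = 3.5e+04 s = 0.4051 d.
First-order decay: C = 14.2·exp(−0.50·0.4051) = 14.2·0.8166 = 11.6 mg/L.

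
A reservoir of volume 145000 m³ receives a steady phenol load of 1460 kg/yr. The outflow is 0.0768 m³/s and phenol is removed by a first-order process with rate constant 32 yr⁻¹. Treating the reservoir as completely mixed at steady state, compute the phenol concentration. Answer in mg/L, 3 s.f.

Outflow Q = 0.0768 m³/s × 3.156e+07 s/yr = 2.424e+06 m³/yr.
Steady-state CSTR mass balance: W = Q·C + k·V·C, so C = W/(Q + kV).
Q + kV = 2.424e+06 + 32·145000 = 7.064e+06 m³/yr.
C = 1460/7.064e+06 = 0.0002067 kg/m³ = 0.2067 mg/L.

0.207 mg/L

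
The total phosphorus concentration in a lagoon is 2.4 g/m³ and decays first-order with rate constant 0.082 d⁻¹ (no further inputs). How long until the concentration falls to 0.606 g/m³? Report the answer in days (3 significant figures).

16.8 d

t = ln(C₀/C)/k = ln(2.4/0.606)/0.082 = 1.376/0.082 = 16.78 d.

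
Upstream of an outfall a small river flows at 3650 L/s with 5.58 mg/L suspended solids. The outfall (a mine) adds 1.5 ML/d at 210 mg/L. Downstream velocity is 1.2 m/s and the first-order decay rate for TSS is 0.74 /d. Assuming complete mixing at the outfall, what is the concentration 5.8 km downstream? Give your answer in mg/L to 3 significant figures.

1.5 ML/d = 0.01736 m³/s.
3650 L/s = 3.65 m³/s.
After complete mixing, C₀ = (0.01736·210 + 3.65·5.58) / 3.667 = 6.548 mg/L.
Travel time t = 5800 m / 1.2 m/s = 4833 s = 0.05594 d.
C = 6.548·exp(−0.74·0.05594) = 6.548·0.9594 = 6.282 mg/L.

6.28 mg/L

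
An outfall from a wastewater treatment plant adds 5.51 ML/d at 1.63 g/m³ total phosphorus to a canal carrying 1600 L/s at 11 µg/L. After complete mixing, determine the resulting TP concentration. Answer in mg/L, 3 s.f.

0.0731 mg/L

5.51 ML/d = 0.06377 m³/s.
1600 L/s = 1.6 m³/s.
11 µg/L = 0.011 mg/L.
Flow-weighted mixing gives C = (0.06377·1.63 + 1.6·0.011) / (0.06377 + 1.6) = 0.1216/1.664 = 0.07306 mg/L.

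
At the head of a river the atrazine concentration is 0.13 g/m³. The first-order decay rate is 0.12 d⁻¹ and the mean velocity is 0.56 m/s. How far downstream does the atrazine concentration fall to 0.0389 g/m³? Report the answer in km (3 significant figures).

486 km

From C = C₀·e^(−kt), t = ln(C₀/C)/k = ln(0.13/0.0389)/0.12 = 1.207/0.12 = 10.05 d.
Distance = v·t = 0.56 m/s × 8.687e+05 s = 4.865e+05 m = 486.5 km.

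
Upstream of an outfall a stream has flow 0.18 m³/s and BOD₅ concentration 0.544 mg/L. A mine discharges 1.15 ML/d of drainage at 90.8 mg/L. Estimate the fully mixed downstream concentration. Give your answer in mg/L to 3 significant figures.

1.15 ML/d = 0.01331 m³/s.
Flow-weighted mixing gives C = (0.01331·90.8 + 0.18·0.544) / (0.01331 + 0.18) = 1.306/0.1933 = 6.758 mg/L.

6.76 mg/L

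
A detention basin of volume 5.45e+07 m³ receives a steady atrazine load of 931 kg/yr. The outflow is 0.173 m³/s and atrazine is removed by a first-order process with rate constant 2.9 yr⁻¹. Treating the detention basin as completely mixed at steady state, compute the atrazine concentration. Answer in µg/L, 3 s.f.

5.69 µg/L

Outflow Q = 0.173 m³/s × 3.156e+07 s/yr = 5.459e+06 m³/yr.
Steady-state CSTR mass balance: W = Q·C + k·V·C, so C = W/(Q + kV).
Q + kV = 5.459e+06 + 2.9·5.45e+07 = 1.635e+08 m³/yr.
C = 931/1.635e+08 = 5.694e-06 kg/m³ = 0.005694 mg/L = 5.694 µg/L.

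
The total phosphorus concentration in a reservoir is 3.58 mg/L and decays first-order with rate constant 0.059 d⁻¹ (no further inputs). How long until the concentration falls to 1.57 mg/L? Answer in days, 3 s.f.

14.0 d

t = ln(C₀/C)/k = ln(3.58/1.57)/0.059 = 0.8243/0.059 = 13.97 d.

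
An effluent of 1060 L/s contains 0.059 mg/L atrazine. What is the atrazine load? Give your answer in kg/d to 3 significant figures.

5.40 kg/d

1060 L/s = 1.06 m³/s.
Mass flux = Q·C = 1.06 m³/s × 0.059 g/m³ = 0.06254 g/s.
= 0.06254 g/s × 86.4 = 5.403 kg/d.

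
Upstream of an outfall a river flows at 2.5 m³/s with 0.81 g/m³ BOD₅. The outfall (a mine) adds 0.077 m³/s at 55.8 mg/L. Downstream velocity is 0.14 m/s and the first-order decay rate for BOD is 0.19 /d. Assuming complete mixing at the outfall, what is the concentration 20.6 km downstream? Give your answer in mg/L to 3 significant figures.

1.77 mg/L

After complete mixing, C₀ = (0.077·55.8 + 2.5·0.81) / 2.577 = 2.453 mg/L.
Travel time t = 2.06e+04 m / 0.14 m/s = 1.471e+05 s = 1.703 d.
C = 2.453·exp(−0.19·1.703) = 2.453·0.7236 = 1.775 mg/L.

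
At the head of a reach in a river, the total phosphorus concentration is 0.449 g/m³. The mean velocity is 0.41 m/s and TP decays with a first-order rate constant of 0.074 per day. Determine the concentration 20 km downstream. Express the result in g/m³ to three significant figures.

Travel time t = 20 km / 0.41 m/s = 2e+04/0.41 = 4.878e+04 s = 0.5646 d.
First-order decay: C = 0.449·exp(−0.074·0.5646) = 0.449·0.9591 = 0.4306 g/m³.

0.431 g/m³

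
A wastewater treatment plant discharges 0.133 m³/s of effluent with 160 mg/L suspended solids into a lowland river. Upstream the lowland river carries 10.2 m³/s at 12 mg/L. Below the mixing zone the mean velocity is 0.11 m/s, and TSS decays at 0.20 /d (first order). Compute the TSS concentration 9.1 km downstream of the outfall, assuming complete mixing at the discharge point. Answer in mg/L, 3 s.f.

11.5 mg/L

After complete mixing, C₀ = (0.133·160 + 10.2·12) / 10.33 = 13.9 mg/L.
Travel time t = 9100 m / 0.11 m/s = 8.273e+04 s = 0.9575 d.
C = 13.9·exp(−0.20·0.9575) = 13.9·0.8257 = 11.48 mg/L.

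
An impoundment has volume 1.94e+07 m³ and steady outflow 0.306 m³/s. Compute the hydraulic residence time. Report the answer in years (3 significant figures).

2.01 yr

Q = 0.306 m³/s × 3.156e+07 s/yr = 9.657e+06 m³/yr.
Hydraulic residence time τ = V/Q = 1.94e+07/9.657e+06 = 2.009 yr.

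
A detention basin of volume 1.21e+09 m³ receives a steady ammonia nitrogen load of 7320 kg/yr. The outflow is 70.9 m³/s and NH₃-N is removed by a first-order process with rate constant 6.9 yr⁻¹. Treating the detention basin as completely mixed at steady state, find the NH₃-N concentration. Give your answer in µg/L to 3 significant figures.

0.691 µg/L

Outflow Q = 70.9 m³/s × 3.156e+07 s/yr = 2.237e+09 m³/yr.
Steady-state CSTR mass balance: W = Q·C + k·V·C, so C = W/(Q + kV).
Q + kV = 2.237e+09 + 6.9·1.21e+09 = 1.059e+10 m³/yr.
C = 7320/1.059e+10 = 6.915e-07 kg/m³ = 0.0006915 mg/L = 0.6915 µg/L.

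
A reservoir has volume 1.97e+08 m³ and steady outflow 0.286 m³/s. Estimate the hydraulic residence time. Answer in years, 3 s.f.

Q = 0.286 m³/s × 3.156e+07 s/yr = 9.025e+06 m³/yr.
Hydraulic residence time τ = V/Q = 1.97e+08/9.025e+06 = 21.83 yr.

21.8 yr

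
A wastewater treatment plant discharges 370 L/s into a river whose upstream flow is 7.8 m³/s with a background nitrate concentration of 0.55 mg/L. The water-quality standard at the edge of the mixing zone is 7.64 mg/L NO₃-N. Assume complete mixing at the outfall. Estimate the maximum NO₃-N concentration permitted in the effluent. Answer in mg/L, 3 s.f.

370 L/s = 0.37 m³/s.
Mass balance: 7.64·8.17 = 0.37·Cₑ + 7.8·0.55.
Cₑ = (62.42 − 4.29) / 0.37 = 157.1 mg/L.

157 mg/L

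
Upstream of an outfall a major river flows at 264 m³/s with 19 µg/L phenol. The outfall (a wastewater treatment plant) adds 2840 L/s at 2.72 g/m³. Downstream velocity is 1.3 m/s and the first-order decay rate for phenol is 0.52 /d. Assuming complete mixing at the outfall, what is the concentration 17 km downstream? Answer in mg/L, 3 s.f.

2840 L/s = 2.84 m³/s.
19 µg/L = 0.019 mg/L.
After complete mixing, C₀ = (2.84·2.72 + 264·0.019) / 266.8 = 0.04775 mg/L.
Travel time t = 1.7e+04 m / 1.3 m/s = 1.308e+04 s = 0.1514 d.
C = 0.04775·exp(−0.52·0.1514) = 0.04775·0.9243 = 0.04413 mg/L.

0.0441 mg/L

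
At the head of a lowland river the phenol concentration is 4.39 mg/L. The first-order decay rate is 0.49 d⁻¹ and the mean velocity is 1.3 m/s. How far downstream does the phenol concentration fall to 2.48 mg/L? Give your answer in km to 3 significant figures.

131 km

From C = C₀·e^(−kt), t = ln(C₀/C)/k = ln(4.39/2.48)/0.49 = 0.5711/0.49 = 1.165 d.
Distance = v·t = 1.3 m/s × 1.007e+05 s = 1.309e+05 m = 130.9 km.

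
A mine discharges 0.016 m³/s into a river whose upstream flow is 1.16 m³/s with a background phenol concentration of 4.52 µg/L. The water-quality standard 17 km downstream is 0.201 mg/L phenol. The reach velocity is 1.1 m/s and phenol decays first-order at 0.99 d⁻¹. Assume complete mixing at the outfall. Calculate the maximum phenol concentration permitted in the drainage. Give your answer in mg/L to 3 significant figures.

4.52 µg/L = 0.00452 mg/L.
Travel time to the compliance point: t = 1.7e+04/1.1 = 1.545e+04 s = 0.1789 d; decay factor exp(−0.99·0.1789) = 0.8377.
So the concentration just after mixing may be at most 0.201/0.8377 = 0.2399 mg/L.
Mass balance: 0.2399·1.176 = 0.016·Cₑ + 1.16·0.00452.
Cₑ = (0.2822 − 0.005243) / 0.016 = 17.31 mg/L.

17.3 mg/L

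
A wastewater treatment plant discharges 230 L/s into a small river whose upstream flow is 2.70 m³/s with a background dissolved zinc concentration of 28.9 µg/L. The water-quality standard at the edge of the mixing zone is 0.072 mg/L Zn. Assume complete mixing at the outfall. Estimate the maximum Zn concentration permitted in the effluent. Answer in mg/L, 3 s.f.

0.578 mg/L

230 L/s = 0.23 m³/s.
28.9 µg/L = 0.0289 mg/L.
Mass balance: 0.072·2.93 = 0.23·Cₑ + 2.7·0.0289.
Cₑ = (0.211 − 0.07803) / 0.23 = 0.578 mg/L.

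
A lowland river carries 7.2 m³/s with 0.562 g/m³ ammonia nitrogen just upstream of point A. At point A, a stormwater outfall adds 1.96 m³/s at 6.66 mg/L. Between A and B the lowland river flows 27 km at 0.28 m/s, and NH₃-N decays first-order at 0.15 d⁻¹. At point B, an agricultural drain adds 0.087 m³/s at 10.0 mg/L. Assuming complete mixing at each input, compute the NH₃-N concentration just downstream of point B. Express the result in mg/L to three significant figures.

1.66 mg/L

After input A: C = (7.2·0.562 + 1.96·6.66) / 9.16 = 1.867 mg/L.
Over the 27 km reach to input B (t = 9.643e+04 s = 1.116 d), decay gives C = 1.867·exp(−0.15·1.116) = 1.579 mg/L.
After input B: C = (9.16·1.579 + 0.087·10) / 9.247 = 1.658 mg/L.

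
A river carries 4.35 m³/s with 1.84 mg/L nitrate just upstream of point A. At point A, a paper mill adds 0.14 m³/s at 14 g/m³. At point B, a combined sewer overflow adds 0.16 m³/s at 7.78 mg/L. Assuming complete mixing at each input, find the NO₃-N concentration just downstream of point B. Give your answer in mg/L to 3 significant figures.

After input A: C = (4.35·1.84 + 0.14·14) / 4.49 = 2.219 mg/L.
After input B: C = (4.49·2.219 + 0.16·7.78) / 4.65 = 2.41 mg/L.

2.41 mg/L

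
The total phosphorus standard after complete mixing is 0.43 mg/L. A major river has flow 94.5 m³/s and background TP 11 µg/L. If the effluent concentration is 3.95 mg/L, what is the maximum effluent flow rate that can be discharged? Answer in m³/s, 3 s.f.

11.2 m³/s

11 µg/L = 0.011 mg/L.
Mass balance at complete mixing: C_std·(Q_w + Q_r) = Q_w·C_e + Q_r·C_b.
Rearranging, Q_w = Q_r·(C_std − C_b)/(C_e − C_std) = 94.5·(0.43 − 0.011) / (3.95 − 0.43) = 11.25 m³/s.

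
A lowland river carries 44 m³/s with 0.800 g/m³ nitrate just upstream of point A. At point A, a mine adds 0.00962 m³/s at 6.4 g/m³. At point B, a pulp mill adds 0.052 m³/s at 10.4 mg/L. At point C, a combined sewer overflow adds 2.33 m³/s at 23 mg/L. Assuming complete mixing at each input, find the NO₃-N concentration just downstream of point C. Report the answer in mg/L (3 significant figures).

1.93 mg/L

After input A: C = (44·0.8 + 0.00962·6.4) / 44.01 = 0.8012 mg/L.
After input B: C = (44.01·0.8012 + 0.052·10.4) / 44.06 = 0.8126 mg/L.
After input C: C = (44.06·0.8126 + 2.33·23) / 46.39 = 1.927 mg/L.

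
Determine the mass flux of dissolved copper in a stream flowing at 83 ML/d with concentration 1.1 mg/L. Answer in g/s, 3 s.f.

83 ML/d = 0.9606 m³/s.
Mass flux = Q·C = 0.9606 m³/s × 1.1 g/m³ = 1.057 g/s.

1.06 g/s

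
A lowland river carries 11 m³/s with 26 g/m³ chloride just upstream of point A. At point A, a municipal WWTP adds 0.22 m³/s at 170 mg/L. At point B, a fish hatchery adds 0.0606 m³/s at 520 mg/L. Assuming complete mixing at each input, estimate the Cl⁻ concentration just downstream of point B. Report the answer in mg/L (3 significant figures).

31.5 mg/L

After input A: C = (11·26 + 0.22·170) / 11.22 = 28.82 mg/L.
After input B: C = (11.22·28.82 + 0.0606·520) / 11.28 = 31.46 mg/L.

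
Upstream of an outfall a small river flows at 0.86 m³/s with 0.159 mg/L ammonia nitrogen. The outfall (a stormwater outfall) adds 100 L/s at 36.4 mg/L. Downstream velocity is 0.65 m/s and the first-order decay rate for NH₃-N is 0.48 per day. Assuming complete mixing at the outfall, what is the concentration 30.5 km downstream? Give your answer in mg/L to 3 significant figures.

100 L/s = 0.1 m³/s.
After complete mixing, C₀ = (0.1·36.4 + 0.86·0.159) / 0.96 = 3.934 mg/L.
Travel time t = 3.05e+04 m / 0.65 m/s = 4.692e+04 s = 0.5431 d.
C = 3.934·exp(−0.48·0.5431) = 3.934·0.7705 = 3.031 mg/L.

3.03 mg/L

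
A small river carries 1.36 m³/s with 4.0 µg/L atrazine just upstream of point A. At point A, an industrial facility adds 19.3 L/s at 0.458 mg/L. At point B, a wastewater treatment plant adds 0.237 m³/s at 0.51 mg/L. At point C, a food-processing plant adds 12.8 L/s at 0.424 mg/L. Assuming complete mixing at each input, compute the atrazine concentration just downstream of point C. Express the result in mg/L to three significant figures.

4.0 µg/L = 0.004 mg/L.
19.3 L/s = 0.0193 m³/s.
After input A: C = (1.36·0.004 + 0.0193·0.458) / 1.379 = 0.01035 mg/L.
After input B: C = (1.379·0.01035 + 0.237·0.51) / 1.616 = 0.08362 mg/L.
12.8 L/s = 0.0128 m³/s.
After input C: C = (1.616·0.08362 + 0.0128·0.424) / 1.629 = 0.08629 mg/L.

0.0863 mg/L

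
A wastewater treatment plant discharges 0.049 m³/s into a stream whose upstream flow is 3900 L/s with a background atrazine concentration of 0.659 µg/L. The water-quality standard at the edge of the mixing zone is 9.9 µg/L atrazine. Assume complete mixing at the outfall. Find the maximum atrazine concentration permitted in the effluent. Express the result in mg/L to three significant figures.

0.745 mg/L

3900 L/s = 3.9 m³/s.
0.659 µg/L = 0.000659 mg/L.
9.9 µg/L = 0.0099 mg/L.
Mass balance: 0.0099·3.949 = 0.049·Cₑ + 3.9·0.000659.
Cₑ = (0.0391 − 0.00257) / 0.049 = 0.7454 mg/L.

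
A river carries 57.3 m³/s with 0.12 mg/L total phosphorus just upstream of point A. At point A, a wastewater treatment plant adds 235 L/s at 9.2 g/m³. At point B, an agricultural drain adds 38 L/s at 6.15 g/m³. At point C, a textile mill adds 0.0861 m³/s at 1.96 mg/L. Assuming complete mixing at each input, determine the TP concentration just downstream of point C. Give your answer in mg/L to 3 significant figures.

235 L/s = 0.235 m³/s.
After input A: C = (57.3·0.12 + 0.235·9.2) / 57.53 = 0.1571 mg/L.
38 L/s = 0.038 m³/s.
After input B: C = (57.53·0.1571 + 0.038·6.15) / 57.57 = 0.161 mg/L.
After input C: C = (57.57·0.161 + 0.0861·1.96) / 57.66 = 0.1637 mg/L.

0.164 mg/L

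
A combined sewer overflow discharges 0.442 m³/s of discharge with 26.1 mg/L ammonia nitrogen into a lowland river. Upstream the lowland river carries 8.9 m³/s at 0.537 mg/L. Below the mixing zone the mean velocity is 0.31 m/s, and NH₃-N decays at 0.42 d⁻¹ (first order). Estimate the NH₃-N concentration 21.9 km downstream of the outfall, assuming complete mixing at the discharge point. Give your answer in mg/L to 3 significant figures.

1.24 mg/L

After complete mixing, C₀ = (0.442·26.1 + 8.9·0.537) / 9.342 = 1.746 mg/L.
Travel time t = 2.19e+04 m / 0.31 m/s = 7.065e+04 s = 0.8177 d.
C = 1.746·exp(−0.42·0.8177) = 1.746·0.7093 = 1.239 mg/L.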